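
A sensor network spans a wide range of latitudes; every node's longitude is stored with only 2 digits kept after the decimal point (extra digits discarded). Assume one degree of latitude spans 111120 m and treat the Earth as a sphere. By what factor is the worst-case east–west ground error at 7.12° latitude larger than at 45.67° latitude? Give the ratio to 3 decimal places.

Truncating at 2 decimal places can drop up to a full unit in the last place, so the longitude may be off by as much as 0.01°.
At 7.12°: 0.01° × 111120 × cos 7.12° = 0.01 × 111120 × 0.9923 ≈ 1102.6 m.
Error at 45.67° = 0.01° × 111120 × cos 45.67° ≈ 1111.2 × 0.6988 = 776.5 m.
The ratio reduces to cos 7.12° / cos 45.67° = 0.9923/0.6988 ≈ 1.4200.

1.420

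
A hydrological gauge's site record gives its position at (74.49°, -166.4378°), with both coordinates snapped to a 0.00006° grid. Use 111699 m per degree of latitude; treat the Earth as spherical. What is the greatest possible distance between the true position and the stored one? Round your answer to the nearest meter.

With a 0.00006° grid the true value lies within half a step, ±0.00006°/2 = ±3e-05°, of the stored one.
Latitude error → 3e-05 × 111699 = 3.35097 m along the meridian.
East–west component at 74.49°: 3e-05° × 111699 × cos 74.49° ≈ 3e-05 × 29869 ≈ 0.896071 m.
The two errors are perpendicular, so the maximum displacement is √(3.35097² + 0.896071²) ≈ 3.46871 m.

3 meters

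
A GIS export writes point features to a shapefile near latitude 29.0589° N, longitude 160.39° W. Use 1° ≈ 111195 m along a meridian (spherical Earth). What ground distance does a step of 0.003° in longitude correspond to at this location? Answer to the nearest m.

292 m

At 29.0589° a degree of longitude is 111195 × cos 29.0589° ≈ 97197.9 m, so 0.003° corresponds to 291.594 m.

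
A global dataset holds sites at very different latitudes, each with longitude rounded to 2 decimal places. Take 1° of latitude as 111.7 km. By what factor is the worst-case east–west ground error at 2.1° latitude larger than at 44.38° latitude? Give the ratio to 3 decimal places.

Rounding to 2 decimal places leaves the longitude within ±0.005° of the true value.
Error at 2.1° = 0.005° × 111700 × cos 2.1° ≈ 558.5 × 0.9993 = 558.12 m.
Error at 44.38° = 0.005° × 111700 × cos 44.38° ≈ 558.5 × 0.7147 = 399.17 m.
Ratio: 558.12 / 399.17 = cos 2.1° / cos 44.38° ≈ 1.3982.

1.398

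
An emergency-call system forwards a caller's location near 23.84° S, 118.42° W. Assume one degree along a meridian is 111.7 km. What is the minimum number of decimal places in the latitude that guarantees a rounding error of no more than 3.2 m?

5 decimal places

One degree of latitude covers 111700 m.
Rounding to N decimal places gives at most 0.5 × 10⁻ᴺ degrees of error, i.e. 0.5 × 10⁻ᴺ × 111700 m.
Setting 55850 × 10⁻ᴺ ≤ 3.2 gives 10ᴺ ≥ 1.745e+04, i.e. N ≥ 4.24.
So 5 decimal places suffice (0.558 m); 4 would allow up to 5.58 m.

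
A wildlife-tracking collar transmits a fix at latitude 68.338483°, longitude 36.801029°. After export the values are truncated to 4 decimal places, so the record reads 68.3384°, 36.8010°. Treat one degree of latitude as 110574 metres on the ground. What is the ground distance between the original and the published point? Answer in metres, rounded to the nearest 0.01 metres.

Δlat = 68.338483 − 68.3384 = +0.000083°; Δlon = 36.801029 − 36.8010 = +0.000029°.
N–S: 0.000083° × 110574 m/° = 9.17764 m.
E–W at 68.3384°: 0.000029° × 110574 × cos 68.3384° = 0.000029 × 110574 × 0.3691 ≈ 1.18365 m.
Distance: √(9.17764² + 1.18365²) ≈ 9.25366 m.

9.25 metres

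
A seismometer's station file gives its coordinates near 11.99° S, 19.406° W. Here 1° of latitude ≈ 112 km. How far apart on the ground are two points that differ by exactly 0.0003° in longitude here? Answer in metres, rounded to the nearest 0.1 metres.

At 11.99° a degree of longitude is 112000 × cos 11.99° ≈ 109557 m, so 0.0003° corresponds to 32.867 m.

32.9 metres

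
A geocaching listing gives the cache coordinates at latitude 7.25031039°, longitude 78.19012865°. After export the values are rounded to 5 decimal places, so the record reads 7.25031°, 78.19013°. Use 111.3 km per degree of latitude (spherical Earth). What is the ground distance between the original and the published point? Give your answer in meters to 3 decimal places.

0.155 meters

Δlat = 7.25031039 − 7.25031 = +0.00000039°; Δlon = 78.19012865 − 78.19013 = -0.00000135°.
N–S: 0.00000039° × 111300 m/° = 0.043407 m.
E–W at 7.25031°: -0.00000135° × 111300 × cos 7.25031° = -0.00000135 × 111300 × 0.9920 ≈ -0.149054 m.
Hypotenuse of the two orthogonal shifts: √(0.043407² + 0.149054²) = 0.155245 m.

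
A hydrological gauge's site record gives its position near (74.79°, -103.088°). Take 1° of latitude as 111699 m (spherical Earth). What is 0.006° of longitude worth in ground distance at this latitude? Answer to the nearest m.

176 m

At 74.79° a degree of longitude is 111699 × cos 74.79° ≈ 29305.1 m, so 0.006° corresponds to 175.83 m.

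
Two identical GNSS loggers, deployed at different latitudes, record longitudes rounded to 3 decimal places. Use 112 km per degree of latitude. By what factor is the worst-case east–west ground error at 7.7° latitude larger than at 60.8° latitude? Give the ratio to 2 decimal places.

Rounding to 3 decimal places leaves the longitude within ±0.0005° of the true value.
At 7.7°: 0.0005° × 112000 × cos 7.7° = 0.0005 × 112000 × 0.9910 ≈ 55.495 m.
Error at 60.8° = 0.0005° × 112000 × cos 60.8° ≈ 56 × 0.4879 = 27.32 m.
Ratio: 55.495 / 27.32 = cos 7.7° / cos 60.8° ≈ 2.0313.

2.03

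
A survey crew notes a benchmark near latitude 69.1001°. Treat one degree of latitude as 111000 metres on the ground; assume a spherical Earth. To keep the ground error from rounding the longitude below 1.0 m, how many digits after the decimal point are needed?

5 decimal places

At 69.1001° one degree of longitude covers 111000 × cos 69.1001° ≈ 111000 × 0.3567 ≈ 39597.7 m.
Rounding to N decimal places gives at most 0.5 × 10⁻ᴺ degrees of error, i.e. 0.5 × 10⁻ᴺ × 39597.7 m.
Need 0.5 × 39597.7 × 10⁻ᴺ ≤ 1.0 → 10⁻ᴺ ≤ 5.051e-05, so N ≥ 4.30.
So 5 decimal places suffice (0.198 m); 4 would allow up to 1.98 m.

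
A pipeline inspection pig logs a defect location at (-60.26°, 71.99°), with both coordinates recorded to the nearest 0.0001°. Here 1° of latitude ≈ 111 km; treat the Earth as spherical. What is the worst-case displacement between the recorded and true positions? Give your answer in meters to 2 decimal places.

Rounding to 4 decimal places leaves each coordinate within ±5e-05° of the true value.
North–south component: 5e-05° × 111000 = 5.55 m.
E–W at 60.26°: 5e-05° × 111000 × cos 60.26° = 5e-05 × 111000 × 0.4961 ≈ 2.75316 m.
The two errors are perpendicular, so the maximum displacement is √(5.55² + 2.75316²) ≈ 6.19535 m.

6.20 meters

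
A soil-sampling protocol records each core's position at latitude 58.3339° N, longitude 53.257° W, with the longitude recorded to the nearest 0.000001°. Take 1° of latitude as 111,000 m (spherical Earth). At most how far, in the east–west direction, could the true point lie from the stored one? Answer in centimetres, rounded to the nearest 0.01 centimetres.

Rounding to 6 decimal places leaves the longitude within ±5e-07° of the true value.
At latitude 58.3339° a degree of longitude spans 111000 m × cos 58.3339° = 111000 × 0.5250 ≈ 58271.5 m.
So at most 5e-07° × 58271.5 ≈ 0.0291357 m east–west.
That is 0.0291357 m = 2.9136 cm.

2.91 centimetres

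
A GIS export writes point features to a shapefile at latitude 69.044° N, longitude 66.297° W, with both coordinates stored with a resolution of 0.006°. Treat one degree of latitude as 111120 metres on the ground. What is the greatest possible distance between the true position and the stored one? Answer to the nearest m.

With a 0.006° grid the true value lies within half a step, ±0.006°/2 = ±0.003°, of the stored one.
N–S: 0.003° × 111120 m/° = 333.36 m.
East–west component at 69.044°: 0.003° × 111120 × cos 69.044° ≈ 0.003 × 39742.2 ≈ 119.227 m.
Combining orthogonally: (333.36² + 119.227²)^½ ≈ 354.039 m.

354 m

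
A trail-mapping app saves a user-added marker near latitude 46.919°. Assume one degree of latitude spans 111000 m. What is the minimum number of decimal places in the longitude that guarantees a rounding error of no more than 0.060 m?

At 46.919° one degree of longitude covers 111000 × cos 46.919° ≈ 111000 × 0.6830 ≈ 75816.5 m.
Rounding to N decimal places gives at most 0.5 × 10⁻ᴺ degrees of error, i.e. 0.5 × 10⁻ᴺ × 75816.5 m.
Setting 37908.3 × 10⁻ᴺ ≤ 0.060 gives 10ᴺ ≥ 6.318e+05, i.e. N ≥ 5.80.
So 6 decimal places suffice (0.0379 m); 5 would allow up to 0.379 m.

6 decimal places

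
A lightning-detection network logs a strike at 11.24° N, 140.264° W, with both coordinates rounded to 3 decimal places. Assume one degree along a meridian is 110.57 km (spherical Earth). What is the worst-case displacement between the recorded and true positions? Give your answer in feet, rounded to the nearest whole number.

Rounding to 3 decimal places leaves each coordinate within ±0.0005° of the true value.
North–south component: 0.0005° × 110570 = 55.285 m.
Longitude error → 0.0005 × 110570 × cos 11.24° = 0.0005 × 110570 × 0.9808 ≈ 54.2246 m.
The two errors are perpendicular, so the maximum displacement is √(55.285² + 54.2246²) ≈ 77.4386 m.
In feet: 77.4386 m ÷ 0.3048 ≈ 254.06 ft.

254 feet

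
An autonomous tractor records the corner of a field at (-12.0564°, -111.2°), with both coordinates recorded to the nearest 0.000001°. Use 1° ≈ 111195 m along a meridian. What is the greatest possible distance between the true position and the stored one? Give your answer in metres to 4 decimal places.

0.0778 metres

Rounding to 6 decimal places leaves each coordinate within ±5e-07° of the true value.
N–S: 5e-07° × 111195 m/° = 0.0555975 m.
Longitude error → 5e-07 × 111195 × cos 12.0564° = 5e-07 × 111195 × 0.9779 ≈ 0.0543712 m.
Combining orthogonally: (0.0555975² + 0.0543712²)^½ ≈ 0.0777644 m.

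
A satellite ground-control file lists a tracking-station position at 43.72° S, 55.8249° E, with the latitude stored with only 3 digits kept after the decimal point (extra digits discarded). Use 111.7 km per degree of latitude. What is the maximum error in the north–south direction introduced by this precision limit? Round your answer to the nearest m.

Truncating at 3 decimal places can drop up to a full unit in the last place, so the latitude may be off by as much as 0.001°.
Along the meridian that is 0.001° × 111700 m/° = 111.7 m.

112 m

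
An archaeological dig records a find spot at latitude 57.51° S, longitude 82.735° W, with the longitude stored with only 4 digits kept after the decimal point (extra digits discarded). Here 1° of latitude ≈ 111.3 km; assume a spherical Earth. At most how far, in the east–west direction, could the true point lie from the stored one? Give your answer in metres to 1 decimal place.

6.0 metres

Truncating at 4 decimal places can drop up to a full unit in the last place, so the longitude may be off by as much as 0.0001°.
Parallels shrink by cos φ, so at 57.51° a degree of longitude is 111300 × 0.5372 ≈ 59785.1 m.
Maximum E–W displacement: 0.0001 × 59785.1 = 5.97851 m.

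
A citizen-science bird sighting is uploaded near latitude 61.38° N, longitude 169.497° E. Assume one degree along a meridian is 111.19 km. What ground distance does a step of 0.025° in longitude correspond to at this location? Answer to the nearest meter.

At 61.38° a degree of longitude is 111190 × cos 61.38° ≈ 53259.8 m, so 0.025° corresponds to 1331.5 m.

1331 meters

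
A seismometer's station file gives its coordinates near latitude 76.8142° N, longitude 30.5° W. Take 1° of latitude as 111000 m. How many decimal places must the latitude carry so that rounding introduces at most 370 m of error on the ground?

3 decimal places

One degree of latitude covers 111000 m.
Rounding to N decimal places gives at most 0.5 × 10⁻ᴺ degrees of error, i.e. 0.5 × 10⁻ᴺ × 111000 m.
Setting 55500 × 10⁻ᴺ ≤ 370 gives 10ᴺ ≥ 150, i.e. N ≥ 2.18.
N = 2 would give 555 m (too coarse); N = 3 gives 55.5 m ≤ 370 m.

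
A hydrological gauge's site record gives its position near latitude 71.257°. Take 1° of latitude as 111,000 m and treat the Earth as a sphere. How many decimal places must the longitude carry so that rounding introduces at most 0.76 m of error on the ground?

At 71.257° one degree of longitude covers 111000 × cos 71.257° ≈ 111000 × 0.3213 ≈ 35666.9 m.
N decimal places → at most half a unit in the last place, 0.5 × 10⁻ᴺ° = 35666.9/2 × 10⁻ᴺ m.
Setting 17833.5 × 10⁻ᴺ ≤ 0.76 gives 10ᴺ ≥ 2.347e+04, i.e. N ≥ 4.37.
N = 4 would give 1.78 m (too coarse); N = 5 gives 0.178 m ≤ 0.76 m.

5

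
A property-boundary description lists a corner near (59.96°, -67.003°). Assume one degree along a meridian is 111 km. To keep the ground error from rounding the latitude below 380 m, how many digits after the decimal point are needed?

One degree of latitude covers 111000 m.
With N decimal places the half-ulp bound is 0.5·10⁻ᴺ°, or 0.5·10⁻ᴺ × 111000 m on the ground.
Setting 55500 × 10⁻ᴺ ≤ 380 gives 10ᴺ ≥ 146.1, i.e. N ≥ 2.16.
N = 2 would give 555 m (too coarse); N = 3 gives 55.5 m ≤ 380 m.

3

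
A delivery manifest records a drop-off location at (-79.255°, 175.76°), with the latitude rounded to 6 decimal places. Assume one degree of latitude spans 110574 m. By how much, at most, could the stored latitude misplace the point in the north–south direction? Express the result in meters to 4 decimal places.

Rounding to 6 decimal places leaves the latitude within ±5e-07° of the true value.
So the N–S error is at most 5e-07 × 110574 = 0.055287 m.

0.0553 meters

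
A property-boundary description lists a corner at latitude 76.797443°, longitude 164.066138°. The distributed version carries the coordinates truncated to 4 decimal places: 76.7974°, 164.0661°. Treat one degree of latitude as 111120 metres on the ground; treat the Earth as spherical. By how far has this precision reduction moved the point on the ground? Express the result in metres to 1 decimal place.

The latitude changed by +0.000043° and the longitude by +0.000038°.
North–south shift: 0.000043 × 111120 = 4.77816 m.
E–W at 76.7974°: 0.000038° × 111120 × cos 76.7974° = 0.000038 × 111120 × 0.2284 ≈ 0.964412 m.
Combined displacement = (4.77816² + 0.964412²)^½ ≈ 4.87452 m.

4.9 metres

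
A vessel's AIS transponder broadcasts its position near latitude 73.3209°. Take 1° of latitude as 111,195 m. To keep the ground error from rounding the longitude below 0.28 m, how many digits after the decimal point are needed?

5 decimal places

At 73.3209° one degree of longitude covers 111195 × cos 73.3209° ≈ 111195 × 0.2870 ≈ 31914.2 m.
With N decimal places the half-ulp bound is 0.5·10⁻ᴺ°, or 0.5·10⁻ᴺ × 31914.2 m on the ground.
Need 0.5 × 31914.2 × 10⁻ᴺ ≤ 0.28 → 10⁻ᴺ ≤ 1.755e-05, so N ≥ 4.76.
So 5 decimal places suffice (0.16 m); 4 would allow up to 1.6 m.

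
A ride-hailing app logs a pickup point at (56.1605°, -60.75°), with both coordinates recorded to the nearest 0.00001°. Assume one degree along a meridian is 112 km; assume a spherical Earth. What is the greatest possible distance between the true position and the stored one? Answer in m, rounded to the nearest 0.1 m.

Rounding to 5 decimal places leaves each coordinate within ±5e-06° of the true value.
North–south component: 5e-06° × 112000 = 0.56 m.
East–west component at 56.1605°: 5e-06° × 112000 × cos 56.1605° ≈ 5e-06 × 62369.3 ≈ 0.311846 m.
The two errors are perpendicular, so the maximum displacement is √(0.56² + 0.311846²) ≈ 0.640974 m.

0.6 m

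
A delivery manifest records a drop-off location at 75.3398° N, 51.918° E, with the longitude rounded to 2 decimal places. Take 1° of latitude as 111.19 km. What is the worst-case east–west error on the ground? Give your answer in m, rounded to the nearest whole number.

Rounding to 2 decimal places leaves the longitude within ±0.005° of the true value.
At latitude 75.3398° a degree of longitude spans 111190 m × cos 75.3398° = 111190 × 0.2531 ≈ 28140.6 m.
Maximum E–W displacement: 0.005 × 28140.6 = 140.703 m.

141 m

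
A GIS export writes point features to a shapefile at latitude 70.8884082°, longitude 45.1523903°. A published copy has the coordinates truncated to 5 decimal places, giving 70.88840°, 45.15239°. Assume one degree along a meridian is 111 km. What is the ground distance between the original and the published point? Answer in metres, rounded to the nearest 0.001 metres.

The latitude changed by +0.0000082° and the longitude by +0.0000003°.
North–south shift: 0.0000082 × 111000 = 0.9102 m.
E–W at 70.8884°: 0.0000003° × 111000 × cos 70.8884° = 0.0000003 × 111000 × 0.3274 ≈ 0.0109027 m.
Combined displacement = (0.9102² + 0.0109027²)^½ ≈ 0.910265 m.

0.910 metres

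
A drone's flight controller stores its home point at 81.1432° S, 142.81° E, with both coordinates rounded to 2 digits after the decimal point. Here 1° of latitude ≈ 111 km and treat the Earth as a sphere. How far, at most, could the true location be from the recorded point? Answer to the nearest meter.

Rounding to 2 decimal places leaves each coordinate within ±0.005° of the true value.
North–south component: 0.005° × 111000 = 555 m.
E–W at 81.1432°: 0.005° × 111000 × cos 81.1432° = 0.005 × 111000 × 0.1540 ≈ 85.4508 m.
Combining orthogonally: (555² + 85.4508²)^½ ≈ 561.54 m.

562 meters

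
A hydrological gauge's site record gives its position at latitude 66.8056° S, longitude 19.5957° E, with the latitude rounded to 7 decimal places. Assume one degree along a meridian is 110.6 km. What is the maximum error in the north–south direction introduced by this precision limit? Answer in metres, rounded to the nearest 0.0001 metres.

Rounding to 7 decimal places leaves the latitude within ±5e-08° of the true value.
So the N–S error is at most 5e-08 × 110600 = 0.00553 m.

0.0055 metres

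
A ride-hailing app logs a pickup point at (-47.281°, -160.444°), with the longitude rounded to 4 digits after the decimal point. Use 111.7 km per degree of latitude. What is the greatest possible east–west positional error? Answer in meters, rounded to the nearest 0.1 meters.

3.8 meters

Rounding to 4 decimal places leaves the longitude within ±5e-05° of the true value.
At latitude 47.281° a degree of longitude spans 111700 m × cos 47.281° = 111700 × 0.6784 ≈ 75777.7 m.
So at most 5e-05° × 75777.7 ≈ 3.78888 m east–west.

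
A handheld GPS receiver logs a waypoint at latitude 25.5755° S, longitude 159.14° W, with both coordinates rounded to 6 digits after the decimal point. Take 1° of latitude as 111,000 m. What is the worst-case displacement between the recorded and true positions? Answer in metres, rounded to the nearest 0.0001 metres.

0.0747 metres

Rounding to 6 decimal places leaves each coordinate within ±5e-07° of the true value.
North–south component: 5e-07° × 111000 = 0.0555 m.
E–W at 25.5755°: 5e-07° × 111000 × cos 25.5755° = 5e-07 × 111000 × 0.9020 ≈ 0.050062 m.
The two errors are perpendicular, so the maximum displacement is √(0.0555² + 0.050062²) ≈ 0.0747426 m.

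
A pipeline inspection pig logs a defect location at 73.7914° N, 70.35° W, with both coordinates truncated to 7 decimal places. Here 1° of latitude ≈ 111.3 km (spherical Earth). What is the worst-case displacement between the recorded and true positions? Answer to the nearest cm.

1 cm

Truncating at 7 decimal places can drop up to a full unit in the last place, so each coordinate may be off by as much as 1e-07°.
North–south component: 1e-07° × 111300 = 0.01113 m.
Longitude error → 1e-07 × 111300 × cos 73.7914° = 1e-07 × 111300 × 0.2791 ≈ 0.00310678 m.
Combining orthogonally: (0.01113² + 0.00310678²)^½ ≈ 0.0115555 m.
That is 0.0115555 m = 1.1555 cm.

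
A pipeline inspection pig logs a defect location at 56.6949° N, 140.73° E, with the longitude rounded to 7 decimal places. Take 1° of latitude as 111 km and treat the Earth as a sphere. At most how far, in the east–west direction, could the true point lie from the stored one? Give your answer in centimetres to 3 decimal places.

Rounding to 7 decimal places leaves the longitude within ±5e-08° of the true value.
Parallels shrink by cos φ, so at 56.6949° a degree of longitude is 111000 × 0.5491 ≈ 60949.8 m.
East–west error: 5e-08° × 60949.8 m/° ≈ 0.00304749 m.
That is 0.00304749 m = 0.30475 cm.

0.305 centimetres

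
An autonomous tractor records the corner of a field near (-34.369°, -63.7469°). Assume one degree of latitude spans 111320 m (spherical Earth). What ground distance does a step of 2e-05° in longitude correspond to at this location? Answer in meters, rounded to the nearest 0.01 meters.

1.84 meters

At 34.369° a degree of longitude is 111320 × cos 34.369° ≈ 91885.6 m, so 2e-05° corresponds to 1.83771 m.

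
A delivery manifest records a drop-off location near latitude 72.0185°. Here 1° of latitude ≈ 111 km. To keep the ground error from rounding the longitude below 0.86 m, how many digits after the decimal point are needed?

At 72.0185° one degree of longitude covers 111000 × cos 72.0185° ≈ 111000 × 0.3087 ≈ 34266.8 m.
N decimal places → at most half a unit in the last place, 0.5 × 10⁻ᴺ° = 34266.8/2 × 10⁻ᴺ m.
Need 0.5 × 34266.8 × 10⁻ᴺ ≤ 0.86 → 10⁻ᴺ ≤ 5.019e-05, so N ≥ 4.30.
So 5 decimal places suffice (0.171 m); 4 would allow up to 1.71 m.

5 decimal places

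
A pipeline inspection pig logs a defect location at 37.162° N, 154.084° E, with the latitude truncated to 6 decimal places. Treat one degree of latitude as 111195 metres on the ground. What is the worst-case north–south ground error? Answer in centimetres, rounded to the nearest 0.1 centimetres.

Truncating at 6 decimal places can drop up to a full unit in the last place, so the latitude may be off by as much as 1e-06°.
So the N–S error is at most 1e-06 × 111195 = 0.111195 m.
That is 0.111195 m = 11.119 cm.

11.1 centimetres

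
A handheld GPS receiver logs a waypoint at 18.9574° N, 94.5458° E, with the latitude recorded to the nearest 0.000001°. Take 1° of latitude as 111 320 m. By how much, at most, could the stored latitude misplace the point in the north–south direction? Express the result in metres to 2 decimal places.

Rounding to 6 decimal places leaves the latitude within ±5e-07° of the true value.
North–south distance: 5e-07° × 111320 m/° = 0.05566 m.

0.06 metres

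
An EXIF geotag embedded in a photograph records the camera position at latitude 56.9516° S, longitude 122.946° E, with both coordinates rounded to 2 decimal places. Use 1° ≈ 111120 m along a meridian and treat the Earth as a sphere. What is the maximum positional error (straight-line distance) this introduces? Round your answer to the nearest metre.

633 metres

Rounding to 2 decimal places leaves each coordinate within ±0.005° of the true value.
North–south component: 0.005° × 111120 = 555.6 m.
East–west component at 56.9516°: 0.005° × 111120 × cos 56.9516° ≈ 0.005 × 60599 ≈ 302.995 m.
Worst case both components are at the extreme and orthogonal: √(555.6² + 302.995²) ≈ 632.849 m.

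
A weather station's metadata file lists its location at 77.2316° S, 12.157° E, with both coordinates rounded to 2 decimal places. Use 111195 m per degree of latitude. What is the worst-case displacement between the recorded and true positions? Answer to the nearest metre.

Rounding to 2 decimal places leaves each coordinate within ±0.005° of the true value.
North–south component: 0.005° × 111195 = 555.975 m.
Longitude error → 0.005 × 111195 × cos 77.2316° = 0.005 × 111195 × 0.2210 ≈ 122.876 m.
Worst case both components are at the extreme and orthogonal: √(555.975² + 122.876²) ≈ 569.392 m.

569 metres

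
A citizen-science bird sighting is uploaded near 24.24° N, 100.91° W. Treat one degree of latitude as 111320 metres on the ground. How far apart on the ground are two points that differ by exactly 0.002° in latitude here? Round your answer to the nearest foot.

730 feet

Along a meridian 0.002° is 0.002 × 111320 = 222.64 m.
Converting: 222.64 m × 3.2808 ft/m ≈ 730.45 ft.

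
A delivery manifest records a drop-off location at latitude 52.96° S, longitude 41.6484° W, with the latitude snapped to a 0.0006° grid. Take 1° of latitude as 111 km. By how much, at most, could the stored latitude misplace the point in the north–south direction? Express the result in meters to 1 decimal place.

33.3 meters

With a 0.0006° grid the true value lies within half a step, ±0.0006°/2 = ±0.0003°, of the stored one.
North–south distance: 0.0003° × 111000 m/° = 33.3 m.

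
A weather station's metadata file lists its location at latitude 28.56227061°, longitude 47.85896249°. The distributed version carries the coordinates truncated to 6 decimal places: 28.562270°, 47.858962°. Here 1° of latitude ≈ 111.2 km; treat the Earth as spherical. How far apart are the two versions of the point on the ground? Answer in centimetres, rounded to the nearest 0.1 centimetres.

8.3 centimetres

The latitude changed by +0.00000061° and the longitude by +0.00000049°.
N–S: 0.00000061° × 111200 m/° = 0.067832 m.
E–W at 28.5623°: 0.00000049° × 111200 × cos 28.5623° = 0.00000049 × 111200 × 0.8783 ≈ 0.0478567 m.
Distance: √(0.067832² + 0.0478567²) ≈ 0.0830147 m.
That is 0.0830147 m = 8.3015 cm.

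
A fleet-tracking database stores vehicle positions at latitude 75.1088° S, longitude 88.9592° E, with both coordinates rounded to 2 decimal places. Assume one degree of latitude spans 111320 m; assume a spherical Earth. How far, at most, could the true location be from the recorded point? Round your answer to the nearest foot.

Rounding to 2 decimal places leaves each coordinate within ±0.005° of the true value.
N–S: 0.005° × 111320 m/° = 556.6 m.
Longitude error → 0.005 × 111320 × cos 75.1088° = 0.005 × 111320 × 0.2570 ≈ 143.037 m.
The two errors are perpendicular, so the maximum displacement is √(556.6² + 143.037²) ≈ 574.685 m.
Converting: 574.685 m × 3.2808 ft/m ≈ 1885.5 ft.

1885 feet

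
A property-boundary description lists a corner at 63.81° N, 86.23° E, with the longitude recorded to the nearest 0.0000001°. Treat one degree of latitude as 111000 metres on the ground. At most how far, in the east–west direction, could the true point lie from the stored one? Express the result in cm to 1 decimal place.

Rounding to 7 decimal places leaves the longitude within ±5e-08° of the true value.
One degree of longitude at 63.81° is 111000 × cos 63.81° ≈ 111000 × 0.4413 = 48989.8 m.
East–west error: 5e-08° × 48989.8 m/° ≈ 0.00244949 m.
That is 0.00244949 m = 0.24495 cm.

0.2 cm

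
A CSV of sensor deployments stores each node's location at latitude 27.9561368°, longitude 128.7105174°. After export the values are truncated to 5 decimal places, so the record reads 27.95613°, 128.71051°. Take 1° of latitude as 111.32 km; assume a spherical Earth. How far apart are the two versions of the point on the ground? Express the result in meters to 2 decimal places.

1.05 meters

The latitude changed by +0.0000068° and the longitude by +0.0000074°.
N–S: 0.0000068° × 111320 m/° = 0.756976 m.
East–west at this latitude: 0.0000074° × 111320 × cos 27.9561° ≈ 0.0000074 × 98329.7 = 0.72764 m.
Distance: √(0.756976² + 0.72764²) ≈ 1.04999 m.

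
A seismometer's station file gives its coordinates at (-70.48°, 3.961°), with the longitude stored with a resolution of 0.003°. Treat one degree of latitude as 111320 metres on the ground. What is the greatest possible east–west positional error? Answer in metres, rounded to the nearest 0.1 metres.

With a 0.003° grid the true value lies within half a step, ±0.003°/2 = ±0.0015°, of the stored one.
At latitude 70.48° a degree of longitude spans 111320 m × cos 70.48° = 111320 × 0.3341 ≈ 37196 m.
So at most 0.0015° × 37196 ≈ 55.794 m east–west.

55.8 metres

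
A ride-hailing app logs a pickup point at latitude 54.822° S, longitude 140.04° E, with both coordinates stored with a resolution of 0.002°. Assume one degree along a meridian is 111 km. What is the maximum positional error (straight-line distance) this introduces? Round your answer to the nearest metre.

128 metres

With a 0.002° grid the true value lies within half a step, ±0.002°/2 = ±0.001°, of the stored one.
N–S: 0.001° × 111000 m/° = 111 m.
Longitude error → 0.001 × 111000 × cos 54.822° = 0.001 × 111000 × 0.5761 ≈ 63.9492 m.
Worst case both components are at the extreme and orthogonal: √(111² + 63.9492²) ≈ 128.103 m.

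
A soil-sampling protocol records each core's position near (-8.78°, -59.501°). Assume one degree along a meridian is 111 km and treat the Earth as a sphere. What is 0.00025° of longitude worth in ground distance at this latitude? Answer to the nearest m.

At 8.78° a degree of longitude is 111000 × cos 8.78° ≈ 109699 m, so 0.00025° corresponds to 27.4248 m.

27 m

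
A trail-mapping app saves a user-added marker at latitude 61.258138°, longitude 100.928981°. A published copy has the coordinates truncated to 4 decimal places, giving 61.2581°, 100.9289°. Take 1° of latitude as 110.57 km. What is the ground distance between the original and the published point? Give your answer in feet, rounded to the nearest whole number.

20 feet

Δlat = 61.258138 − 61.2581 = +0.000038°; Δlon = 100.928981 − 100.9289 = +0.000081°.
N–S: 0.000038° × 110570 m/° = 4.20166 m.
E–W at 61.2581°: 0.000081° × 110570 × cos 61.2581° = 0.000081 × 110570 × 0.4809 ≈ 4.30671 m.
Combined displacement = (4.20166² + 4.30671²)^½ ≈ 6.01678 m.
Converting: 6.01678 m × 3.2808 ft/m ≈ 19.74 ft.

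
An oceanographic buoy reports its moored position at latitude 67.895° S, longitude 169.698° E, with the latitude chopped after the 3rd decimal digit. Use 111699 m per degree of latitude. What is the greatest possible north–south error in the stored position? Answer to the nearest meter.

112 meters

Truncating at 3 decimal places can drop up to a full unit in the last place, so the latitude may be off by as much as 0.001°.
North–south distance: 0.001° × 111699 m/° = 111.699 m.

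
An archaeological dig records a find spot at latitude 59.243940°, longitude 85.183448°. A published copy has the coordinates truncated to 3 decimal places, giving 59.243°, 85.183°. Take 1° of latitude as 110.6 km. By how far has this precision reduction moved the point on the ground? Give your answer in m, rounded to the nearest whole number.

107 m

The latitude changed by +0.000940° and the longitude by +0.000448°.
North–south shift: 0.000940 × 110600 = 103.964 m.
East–west at this latitude: 0.000448° × 110600 × cos 59.243° ≈ 0.000448 × 56560.6 = 25.3392 m.
Combined displacement = (103.964² + 25.3392²)^½ ≈ 107.007 m.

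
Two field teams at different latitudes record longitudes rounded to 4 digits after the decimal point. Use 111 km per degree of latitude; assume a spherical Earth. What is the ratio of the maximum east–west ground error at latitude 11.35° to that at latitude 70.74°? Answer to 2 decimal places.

Rounding to 4 decimal places leaves the longitude within ±5e-05° of the true value.
At 11.35°: 5e-05° × 111000 × cos 11.35° = 5e-05 × 111000 × 0.9804 ≈ 5.4415 m.
At 70.74°: 5e-05° × 111000 × cos 70.74° = 5e-05 × 111000 × 0.3299 ≈ 1.8307 m.
The ratio reduces to cos 11.35° / cos 70.74° = 0.9804/0.3299 ≈ 2.9723.

2.97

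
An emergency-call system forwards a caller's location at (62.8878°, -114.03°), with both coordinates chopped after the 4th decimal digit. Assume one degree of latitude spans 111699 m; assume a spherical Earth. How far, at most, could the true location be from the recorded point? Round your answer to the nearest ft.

40 ft

Truncating at 4 decimal places can drop up to a full unit in the last place, so each coordinate may be off by as much as 0.0001°.
North–south component: 0.0001° × 111699 = 11.1699 m.
E–W at 62.8878°: 0.0001° × 111699 × cos 62.8878° = 0.0001 × 111699 × 0.4557 ≈ 5.09051 m.
Worst case both components are at the extreme and orthogonal: √(11.1699² + 5.09051²) ≈ 12.2752 m.
In feet: 12.2752 m ÷ 0.3048 ≈ 40.273 ft.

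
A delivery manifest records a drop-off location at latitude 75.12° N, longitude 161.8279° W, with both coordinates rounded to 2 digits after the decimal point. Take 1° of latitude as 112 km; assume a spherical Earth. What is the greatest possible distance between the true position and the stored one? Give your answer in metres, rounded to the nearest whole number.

578 metres

Rounding to 2 decimal places leaves each coordinate within ±0.005° of the true value.
North–south component: 0.005° × 112000 = 560 m.
East–west component at 75.12°: 0.005° × 112000 × cos 75.12° ≈ 0.005 × 28761.1 ≈ 143.805 m.
The two errors are perpendicular, so the maximum displacement is √(560² + 143.805²) ≈ 578.17 m.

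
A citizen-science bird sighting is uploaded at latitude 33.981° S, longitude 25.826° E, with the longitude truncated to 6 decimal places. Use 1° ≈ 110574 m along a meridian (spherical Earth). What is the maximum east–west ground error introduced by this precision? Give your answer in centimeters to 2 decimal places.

Truncating at 6 decimal places can drop up to a full unit in the last place, so the longitude may be off by as much as 1e-06°.
At latitude 33.981° a degree of longitude spans 110574 m × cos 33.981° = 110574 × 0.8292 ≈ 91690.5 m.
Maximum E–W displacement: 1e-06 × 91690.5 = 0.0916905 m.
That is 0.0916905 m = 9.169 cm.

9.17 centimeters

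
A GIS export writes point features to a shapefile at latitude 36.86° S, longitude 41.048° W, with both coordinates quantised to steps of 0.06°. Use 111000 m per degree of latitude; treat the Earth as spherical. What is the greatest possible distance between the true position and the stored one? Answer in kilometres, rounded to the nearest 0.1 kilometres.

With a 0.06° grid the true value lies within half a step, ±0.06°/2 = ±0.03°, of the stored one.
North–south component: 0.03° × 111000 = 3330 m.
E–W at 36.86°: 0.03° × 111000 × cos 36.86° = 0.03 × 111000 × 0.8001 ≈ 2664.35 m.
Combining orthogonally: (3330² + 2664.35²)^½ ≈ 4264.7 m.
That is 4264.7 m = 4.2647 km.

4.3 kilometres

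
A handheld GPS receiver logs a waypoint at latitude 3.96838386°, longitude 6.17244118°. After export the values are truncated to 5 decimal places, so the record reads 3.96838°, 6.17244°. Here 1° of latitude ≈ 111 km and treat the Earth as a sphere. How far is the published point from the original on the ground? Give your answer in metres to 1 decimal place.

0.4 metres

Δlat = 3.96838386 − 3.96838 = +0.00000386°; Δlon = 6.17244118 − 6.17244 = +0.00000118°.
North–south shift: 0.00000386 × 111000 = 0.42846 m.
E–W at 3.96838°: 0.00000118° × 111000 × cos 3.96838° = 0.00000118 × 111000 × 0.9976 ≈ 0.130666 m.
Hypotenuse of the two orthogonal shifts: √(0.42846² + 0.130666²) = 0.447941 m.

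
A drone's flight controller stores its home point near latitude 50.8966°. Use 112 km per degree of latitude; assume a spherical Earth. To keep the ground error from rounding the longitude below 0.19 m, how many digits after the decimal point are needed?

6 decimal places

At 50.8966° one degree of longitude covers 112000 × cos 50.8966° ≈ 112000 × 0.6307 ≈ 70640.8 m.
N decimal places → at most half a unit in the last place, 0.5 × 10⁻ᴺ° = 70640.8/2 × 10⁻ᴺ m.
Need 0.5 × 70640.8 × 10⁻ᴺ ≤ 0.19 → 10⁻ᴺ ≤ 5.379e-06, so N ≥ 5.27.
At 5 places the error can reach 0.353 m, but 6 places keeps it to 0.0353 m.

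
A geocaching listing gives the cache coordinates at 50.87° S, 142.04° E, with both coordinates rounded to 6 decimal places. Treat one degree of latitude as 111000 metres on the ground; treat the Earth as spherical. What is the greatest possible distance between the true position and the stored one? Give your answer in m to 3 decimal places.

Rounding to 6 decimal places leaves each coordinate within ±5e-07° of the true value.
Latitude error → 5e-07 × 111000 = 0.0555 m along the meridian.
E–W at 50.87°: 5e-07° × 111000 × cos 50.87° = 5e-07 × 111000 × 0.6311 ≈ 0.0350251 m.
Worst case both components are at the extreme and orthogonal: √(0.0555² + 0.0350251²) ≈ 0.0656278 m.

0.066 m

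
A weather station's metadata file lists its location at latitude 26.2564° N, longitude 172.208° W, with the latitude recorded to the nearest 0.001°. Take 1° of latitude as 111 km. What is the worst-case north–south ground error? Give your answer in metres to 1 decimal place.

55.5 metres

Rounding to 3 decimal places leaves the latitude within ±0.0005° of the true value.
Along the meridian that is 0.0005° × 111000 m/° = 55.5 m.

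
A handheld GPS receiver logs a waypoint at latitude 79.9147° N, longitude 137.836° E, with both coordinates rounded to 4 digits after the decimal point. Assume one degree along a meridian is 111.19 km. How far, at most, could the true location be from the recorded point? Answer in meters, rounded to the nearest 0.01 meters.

5.64 meters

Rounding to 4 decimal places leaves each coordinate within ±5e-05° of the true value.
Latitude error → 5e-05 × 111190 = 5.5595 m along the meridian.
E–W at 79.9147°: 5e-05° × 111190 × cos 79.9147° = 5e-05 × 111190 × 0.1751 ≈ 0.973547 m.
Combining orthogonally: (5.5595² + 0.973547²)^½ ≈ 5.6441 m.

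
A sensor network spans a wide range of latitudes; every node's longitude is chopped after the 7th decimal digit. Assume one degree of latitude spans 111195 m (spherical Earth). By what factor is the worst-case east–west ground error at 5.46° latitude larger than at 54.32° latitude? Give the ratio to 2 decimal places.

1.71

Truncating at 7 decimal places can drop up to a full unit in the last place, so the longitude may be off by as much as 1e-07°.
Error at 5.46° = 1e-07° × 111195 × cos 5.46° ≈ 0.011119 × 0.9955 = 0.011069 m.
Error at 54.32° = 1e-07° × 111195 × cos 54.32° ≈ 0.011119 × 0.5833 = 0.0064855 m.
Ratio: 0.011069 / 0.0064855 = cos 5.46° / cos 54.32° ≈ 1.7067.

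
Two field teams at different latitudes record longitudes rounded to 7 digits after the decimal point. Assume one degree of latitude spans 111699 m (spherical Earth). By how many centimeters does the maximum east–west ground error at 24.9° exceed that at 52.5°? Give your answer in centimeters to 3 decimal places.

0.167 centimeters

Rounding to 7 decimal places leaves the longitude within ±5e-08° of the true value.
At 24.9°: 5e-08° × 111699 × cos 24.9° = 5e-08 × 111699 × 0.9070 ≈ 0.0050658 m.
At 52.5°: 5e-08° × 111699 × cos 52.5° = 5e-08 × 111699 × 0.6088 ≈ 0.0033999 m.
So the lower-latitude error exceeds the higher by 0.0050658 − 0.0033999 = 0.0016659 m.
That is 0.00166589 m = 0.16659 cm.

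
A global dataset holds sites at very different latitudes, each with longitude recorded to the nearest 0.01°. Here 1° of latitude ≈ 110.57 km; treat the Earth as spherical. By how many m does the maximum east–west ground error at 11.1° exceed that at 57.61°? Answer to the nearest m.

Rounding to 2 decimal places leaves the longitude within ±0.005° of the true value.
At 11.1°: 0.005° × 110570 × cos 11.1° = 0.005 × 110570 × 0.9813 ≈ 542.51 m.
At 57.61°: 0.005° × 110570 × cos 57.61° = 0.005 × 110570 × 0.5357 ≈ 296.15 m.
Difference: 542.51 − 296.15 = 246.36 m.

246 m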